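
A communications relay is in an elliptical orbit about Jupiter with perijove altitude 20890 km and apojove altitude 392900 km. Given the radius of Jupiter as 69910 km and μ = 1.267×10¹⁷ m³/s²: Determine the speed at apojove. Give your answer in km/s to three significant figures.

r_p = 69910 + 20890 = 90800 km = 9.0800×10⁷ m.
r_a = 69910 + 392900 = 462810 km = 4.6281×10⁸ m.
Semi-major axis a = (r_p + r_a)/2 = 2.7680×10⁵ km = 2.768×10⁸ m.
Vis-viva: v² = μ(2/r − 1/a) = 1.267×10¹⁷ × (4.321×10⁻⁹ − 3.613×10⁻⁹) = 8.980×10⁷ m²/s².
v = 9476 m/s = 9.476 km/s.

v ≈ 9.48 km/s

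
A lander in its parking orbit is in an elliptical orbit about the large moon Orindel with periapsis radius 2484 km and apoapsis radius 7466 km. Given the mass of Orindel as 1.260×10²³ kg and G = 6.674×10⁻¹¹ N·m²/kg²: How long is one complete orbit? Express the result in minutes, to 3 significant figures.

μ = GM = 6.674×10⁻¹¹ × 1.260×10²³ = 8.409×10¹² m³/s².
Semi-major axis a = (r_p + r_a)/2 = (2484.0 + 7466.0)/2 = 4975.0 km = 4.975×10⁶ m.
By Kepler's third law T = 2π√(a³/μ) = 2π × 3.827×10³ = 2.404×10⁴ s.
= 400.7 minutes.

T ≈ 401 minutes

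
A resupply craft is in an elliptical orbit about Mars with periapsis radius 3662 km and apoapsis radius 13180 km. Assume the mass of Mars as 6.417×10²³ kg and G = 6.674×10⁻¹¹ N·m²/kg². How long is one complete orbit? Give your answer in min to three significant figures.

μ = GM = 6.674×10⁻¹¹ × 6.417×10²³ = 4.283×10¹³ m³/s².
Semi-major axis a = (r_p + r_a)/2 = (3662.0 + 13180)/2 = 8421.0 km = 8.421×10⁶ m.
By Kepler's third law T = 2π√(a³/μ) = 2π × 3.734×10³ = 2.346×10⁴ s.
= 391.0 min.

T ≈ 391 min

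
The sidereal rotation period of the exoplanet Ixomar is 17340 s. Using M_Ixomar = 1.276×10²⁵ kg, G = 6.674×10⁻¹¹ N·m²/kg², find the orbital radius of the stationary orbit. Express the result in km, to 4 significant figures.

μ = GM = 6.674×10⁻¹¹ × 1.276×10²⁵ = 8.516×10¹⁴ m³/s².
A synchronous orbit has period T, so by Kepler's third law a = (μT²/4π²)^(1/3).
μT²/4π² = 8.516×10¹⁴ × (1.734×10⁴)² / 39.48 = 6.486×10²¹ m³.
a = 1.865×10⁷ m = 18649 km.

r_sync ≈ 18650 km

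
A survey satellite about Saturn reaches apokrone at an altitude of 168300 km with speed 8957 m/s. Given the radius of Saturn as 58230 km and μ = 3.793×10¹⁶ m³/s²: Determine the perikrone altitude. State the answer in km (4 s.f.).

r_a = 58230 + 168300 = 2.2653×10⁵ km = 2.265×10⁸ m.
Specific energy ε = v²/2 − μ/r = -1.273×10⁸ J/kg, so a = −μ/(2ε) = 1.489×10⁸ m.
The apsides satisfy r_p + r_a = 2a, so the perikrone radius is 2a − r_a = 7.137×10⁷ m = 71368 km.
Perikrone altitude = 71368 − 58230 = 13138 km.

perikrone altitude ≈ 13140 km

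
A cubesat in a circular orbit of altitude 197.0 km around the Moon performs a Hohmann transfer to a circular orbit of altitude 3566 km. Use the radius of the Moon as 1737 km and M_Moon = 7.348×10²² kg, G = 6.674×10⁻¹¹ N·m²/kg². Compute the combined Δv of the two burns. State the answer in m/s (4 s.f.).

μ = GM = 6.674×10⁻¹¹ × 7.348×10²² = 4.904×10¹² m³/s².
r₁ = 1737 + 197.0 = 1934.0 km = 1.9340×10⁶ m.
r₂ = 1737 + 3566 = 5303.0 km = 5.3030×10⁶ m.
Transfer ellipse a_t = (r₁ + r₂)/2 = 3.618×10⁶ m.
At r₁: circular v_c1 = √(μ/r₁) = 1592 m/s; transfer-perilune v_p = √[μ(2/r₁ − 1/a_t)] = 1928 m/s.
Δv₁ = v_p − v_c1 = 335.3 m/s.
At r₂: circular v_c2 = √(μ/r₂) = 961.6 m/s; transfer-apolune v_a = √[μ(2/r₂ − 1/a_t)] = 703.0 m/s.
Δv₂ = v_c2 − v_a = 258.6 m/s.
Total Δv = Δv₁ + Δv₂ = 593.9 m/s.

Δv_total ≈ 593.9 m/s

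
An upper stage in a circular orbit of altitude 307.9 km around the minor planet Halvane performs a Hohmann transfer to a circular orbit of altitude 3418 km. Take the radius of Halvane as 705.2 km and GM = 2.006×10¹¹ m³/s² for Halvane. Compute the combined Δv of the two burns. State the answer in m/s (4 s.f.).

r₁ = 705.2 + 307.9 = 1013.1 km = 1.0131×10⁶ m.
r₂ = 705.2 + 3418 = 4123.2 km = 4.1232×10⁶ m.
Transfer ellipse a_t = (r₁ + r₂)/2 = 2.568×10⁶ m.
At r₁: circular v_c1 = √(μ/r₁) = 445.0 m/s; transfer-periapsis v_p = √[μ(2/r₁ − 1/a_t)] = 563.8 m/s.
Δv₁ = v_p − v_c1 = 118.8 m/s.
At r₂: circular v_c2 = √(μ/r₂) = 220.6 m/s; transfer-apoapsis v_a = √[μ(2/r₂ − 1/a_t)] = 138.5 m/s.
Δv₂ = v_c2 − v_a = 82.03 m/s.
Total Δv = Δv₁ + Δv₂ = 200.9 m/s.

Δv_total ≈ 200.9 m/s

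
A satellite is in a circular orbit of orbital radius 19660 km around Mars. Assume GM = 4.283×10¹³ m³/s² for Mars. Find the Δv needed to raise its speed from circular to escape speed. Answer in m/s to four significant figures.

Δv ≈ 611.4 m/s

r = 19660 km = 1.966×10⁷ m.
Circular speed v_c = √(μ/r) = 1476 m/s.
Escape speed v_esc = √(2μ/r) = √2 × v_c = 2087 m/s.
Δv = v_esc − v_c = 611.4 m/s.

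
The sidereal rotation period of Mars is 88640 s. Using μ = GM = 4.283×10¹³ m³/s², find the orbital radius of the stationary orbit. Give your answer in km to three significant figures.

r_sync ≈ 20400 km

A synchronous orbit has period T, so by Kepler's third law a = (μT²/4π²)^(1/3).
μT²/4π² = 4.283×10¹³ × (8.864×10⁴)² / 39.48 = 8.524×10²¹ m³.
a = 2.043×10⁷ m = 20428 km.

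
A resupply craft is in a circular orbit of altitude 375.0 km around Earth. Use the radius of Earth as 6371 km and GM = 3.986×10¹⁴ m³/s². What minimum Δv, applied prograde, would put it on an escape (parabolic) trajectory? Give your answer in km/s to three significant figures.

Δv ≈ 3.18 km/s

r = 6371 + 375.0 = 6746.0 km = 6.7460×10⁶ m.
Circular speed v_c = √(μ/r) = 7687 m/s.
Escape speed v_esc = √(2μ/r) = √2 × v_c = 10870 m/s.
Δv = v_esc − v_c = 3184 m/s = 3.184 km/s.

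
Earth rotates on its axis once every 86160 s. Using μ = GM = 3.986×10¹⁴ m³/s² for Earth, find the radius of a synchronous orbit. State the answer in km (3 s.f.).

A synchronous orbit has period T, so by Kepler's third law a = (μT²/4π²)^(1/3).
μT²/4π² = 3.986×10¹⁴ × (8.616×10⁴)² / 39.48 = 7.495×10²² m³.
a = 4.216×10⁷ m = 42163 km.

r_sync ≈ 42200 km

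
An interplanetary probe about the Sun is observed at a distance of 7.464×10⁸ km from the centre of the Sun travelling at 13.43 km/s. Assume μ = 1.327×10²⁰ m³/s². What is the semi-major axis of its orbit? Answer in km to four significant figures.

r = 7.464×10¹¹ m.
Specific orbital energy ε = v²/2 − μ/r = (13430)²/2 − 1.327×10²⁰/7.464×10¹¹ = -8.760×10⁷ J/kg.
Since ε = −μ/(2a), a = −μ/(2ε) = 7.574×10¹¹ m = 7.5738×10⁸ km.

a ≈ 7.574×10⁸ km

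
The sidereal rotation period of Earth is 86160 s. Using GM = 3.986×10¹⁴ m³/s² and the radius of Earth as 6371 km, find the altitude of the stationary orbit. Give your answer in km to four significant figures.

A synchronous orbit has period T, so by Kepler's third law a = (μT²/4π²)^(1/3).
μT²/4π² = 3.986×10¹⁴ × (8.616×10⁴)² / 39.48 = 7.495×10²² m³.
a = 4.216×10⁷ m = 42163 km.
Altitude h = a − R = 42163 − 6371 = 35792 km.

h_sync ≈ 35790 km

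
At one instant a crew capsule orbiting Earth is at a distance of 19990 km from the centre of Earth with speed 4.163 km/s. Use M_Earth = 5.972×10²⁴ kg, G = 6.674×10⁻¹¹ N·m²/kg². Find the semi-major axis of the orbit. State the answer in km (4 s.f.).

a ≈ 17680 km

μ = GM = 6.674×10⁻¹¹ × 5.972×10²⁴ = 3.986×10¹⁴ m³/s².
r = 1.999×10⁷ m.
Specific orbital energy ε = v²/2 − μ/r = (4163)²/2 − 3.986×10¹⁴/1.999×10⁷ = -1.127×10⁷ J/kg.
Since ε = −μ/(2a), a = −μ/(2ε) = 1.768×10⁷ m = 17678 km.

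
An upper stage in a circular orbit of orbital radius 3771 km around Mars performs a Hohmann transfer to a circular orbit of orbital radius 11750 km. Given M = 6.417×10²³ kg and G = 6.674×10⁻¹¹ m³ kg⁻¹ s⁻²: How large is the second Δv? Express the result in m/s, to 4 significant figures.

μ = GM = 6.674×10⁻¹¹ × 6.417×10²³ = 4.283×10¹³ m³/s².
r₁ = 3771 km = 3.771×10⁶ m.
r₂ = 11750 km = 1.175×10⁷ m.
Transfer ellipse a_t = (r₁ + r₂)/2 = 7.760×10⁶ m.
At r₁: circular v_c1 = √(μ/r₁) = 3370 m/s; transfer-periapsis v_p = √[μ(2/r₁ − 1/a_t)] = 4147 m/s.
At r₂: circular v_c2 = √(μ/r₂) = 1909 m/s; transfer-apoapsis v_a = √[μ(2/r₂ − 1/a_t)] = 1331 m/s.
Δv₂ = v_c2 − v_a = 578.3 m/s.

Δv ≈ 578.3 m/s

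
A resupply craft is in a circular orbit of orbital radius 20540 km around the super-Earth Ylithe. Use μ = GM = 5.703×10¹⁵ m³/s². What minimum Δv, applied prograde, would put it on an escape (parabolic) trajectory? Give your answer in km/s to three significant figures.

Δv ≈ 6.90 km/s

r = 20540 km = 2.054×10⁷ m.
Circular speed v_c = √(μ/r) = 16660 m/s.
Escape speed v_esc = √(2μ/r) = √2 × v_c = 23560 m/s.
Δv = v_esc − v_c = 6902 m/s = 6.902 km/s.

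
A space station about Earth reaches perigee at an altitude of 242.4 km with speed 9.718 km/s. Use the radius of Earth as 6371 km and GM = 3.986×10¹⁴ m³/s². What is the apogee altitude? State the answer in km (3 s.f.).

apogee altitude ≈ 17600 km

r_p = 6371 + 242.4 = 6613.4 km = 6.613×10⁶ m.
Specific energy ε = v²/2 − μ/r = -1.305×10⁷ J/kg, so a = −μ/(2ε) = 1.527×10⁷ m.
The apsides satisfy r_p + r_a = 2a, so the apogee radius is 2a − r_p = 2.393×10⁷ m = 23926 km.
Apogee altitude = 23926 − 6371 = 17555 km.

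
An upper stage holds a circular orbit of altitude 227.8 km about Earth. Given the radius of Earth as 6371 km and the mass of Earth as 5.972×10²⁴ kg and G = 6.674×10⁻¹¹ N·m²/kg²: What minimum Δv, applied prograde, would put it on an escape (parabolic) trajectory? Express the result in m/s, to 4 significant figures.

μ = GM = 6.674×10⁻¹¹ × 5.972×10²⁴ = 3.986×10¹⁴ m³/s².
r = 6371 + 227.8 = 6598.8 km = 6.5988×10⁶ m.
Circular speed v_c = √(μ/r) = 7772 m/s.
Escape speed v_esc = √(2μ/r) = √2 × v_c = 10990 m/s.
Δv = v_esc − v_c = 3219 m/s.

Δv ≈ 3219 m/s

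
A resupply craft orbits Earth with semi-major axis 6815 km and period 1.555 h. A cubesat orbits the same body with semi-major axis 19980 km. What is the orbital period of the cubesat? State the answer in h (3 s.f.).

Kepler's third law: T² ∝ a³, so T₂ = T₁ (a₂/a₁)^(3/2).
a₂/a₁ = 2.932, (a₂/a₁)^(3/2) = 5.020.
T₂ = 1.555 × 5.020 = 7.806 h.

T₂ ≈ 7.81 h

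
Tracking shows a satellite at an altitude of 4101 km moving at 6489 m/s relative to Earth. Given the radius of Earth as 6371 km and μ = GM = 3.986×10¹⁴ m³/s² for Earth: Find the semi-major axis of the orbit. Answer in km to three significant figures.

a ≈ 11700 km

r = 6371 + 4101 = 10472 km = 1.047×10⁷ m.
Vis-viva rearranged: 1/a = 2/r − v²/μ = 1.910×10⁻⁷ − 1.056×10⁻⁷ = 8.535×10⁻⁸ m⁻¹.
a = 1.172×10⁷ m = 11717 km.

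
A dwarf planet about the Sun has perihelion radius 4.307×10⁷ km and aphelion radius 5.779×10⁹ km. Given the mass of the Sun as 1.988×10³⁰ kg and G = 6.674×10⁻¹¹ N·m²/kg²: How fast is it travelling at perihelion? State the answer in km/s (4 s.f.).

μ = GM = 6.674×10⁻¹¹ × 1.988×10³⁰ = 1.327×10²⁰ m³/s².
Semi-major axis a = (r_p + r_a)/2 = 2.9110×10⁹ km = 2.911×10¹² m.
Vis-viva: v² = μ(2/r − 1/a) = 1.327×10²⁰ × (4.644×10⁻¹¹ − 3.435×10⁻¹³) = 6.116×10⁹ m²/s².
v = 78200 m/s = 78.20 km/s.

v ≈ 78.20 km/s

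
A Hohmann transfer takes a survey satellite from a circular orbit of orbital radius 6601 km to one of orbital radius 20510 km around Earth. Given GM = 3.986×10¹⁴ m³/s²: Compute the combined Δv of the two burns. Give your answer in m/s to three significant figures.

Δv_total ≈ 3120 m/s

r₁ = 6601 km = 6.601×10⁶ m.
r₂ = 20510 km = 2.051×10⁷ m.
Transfer ellipse a_t = (r₁ + r₂)/2 = 1.356×10⁷ m.
At r₁: circular v_c1 = √(μ/r₁) = 7771 m/s; transfer-perigee v_p = √[μ(2/r₁ − 1/a_t)] = 9558 m/s.
Δv₁ = v_p − v_c1 = 1788 m/s.
At r₂: circular v_c2 = √(μ/r₂) = 4408 m/s; transfer-apogee v_a = √[μ(2/r₂ − 1/a_t)] = 3076 m/s.
Δv₂ = v_c2 − v_a = 1332 m/s.
Total Δv = Δv₁ + Δv₂ = 3120 m/s.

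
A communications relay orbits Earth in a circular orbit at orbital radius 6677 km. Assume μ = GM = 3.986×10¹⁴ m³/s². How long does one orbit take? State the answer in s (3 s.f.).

T ≈ 5430 s

r = 6677 km = 6.677×10⁶ m.
Kepler's third law: T = 2π√(r³/μ) = 2π√((6.677×10⁶)³ / 3.986×10¹⁴).
r³/μ = 7.468×10⁵ s², so T = 2π × 8.642×10² = 5.430×10³ s.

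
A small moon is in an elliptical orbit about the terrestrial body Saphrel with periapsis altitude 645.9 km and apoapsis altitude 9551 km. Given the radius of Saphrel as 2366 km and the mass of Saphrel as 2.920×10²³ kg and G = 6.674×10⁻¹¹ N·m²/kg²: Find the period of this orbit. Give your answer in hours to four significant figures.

T ≈ 8.063 hours

μ = GM = 6.674×10⁻¹¹ × 2.920×10²³ = 1.949×10¹³ m³/s².
r_p = 2366 + 645.9 = 3011.9 km = 3.0119×10⁶ m.
r_a = 2366 + 9551 = 11917 km = 1.1917×10⁷ m.
Semi-major axis a = (r_p + r_a)/2 = (3011.9 + 11917)/2 = 7464.4 km = 7.464×10⁶ m.
By Kepler's third law T = 2π√(a³/μ) = 2π × 4.620×10³ = 2.903×10⁴ s.
= 8.063 hours.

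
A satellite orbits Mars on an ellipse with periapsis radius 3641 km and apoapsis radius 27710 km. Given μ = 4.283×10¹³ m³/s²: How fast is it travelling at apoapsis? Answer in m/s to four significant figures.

v ≈ 599.2 m/s

Semi-major axis a = (r_p + r_a)/2 = 15676 km = 1.568×10⁷ m.
Vis-viva: v² = μ(2/r − 1/a) = 4.283×10¹³ × (7.218×10⁻⁸ − 6.379×10⁻⁸) = 3.590×10⁵ m²/s².
v = 599.2 m/s.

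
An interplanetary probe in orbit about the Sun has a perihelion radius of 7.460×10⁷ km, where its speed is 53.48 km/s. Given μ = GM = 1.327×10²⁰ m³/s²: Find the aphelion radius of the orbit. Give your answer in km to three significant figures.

r_p = 7.460×10¹⁰ m.
Specific energy ε = v²/2 − μ/r = -3.488×10⁸ J/kg, so a = −μ/(2ε) = 1.902×10¹¹ m.
The apsides satisfy r_p + r_a = 2a, so the aphelion radius is 2a − r_p = 3.059×10¹¹ m = 3.0589×10⁸ km.

aphelion radius ≈ 3.06×10⁸ km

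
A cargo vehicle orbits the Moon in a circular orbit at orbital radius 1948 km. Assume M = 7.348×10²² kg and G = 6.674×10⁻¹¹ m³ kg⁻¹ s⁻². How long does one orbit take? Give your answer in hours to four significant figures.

T ≈ 2.143 hours

μ = GM = 6.674×10⁻¹¹ × 7.348×10²² = 4.904×10¹² m³/s².
r = 1948 km = 1.948×10⁶ m.
Kepler's third law: T = 2π√(r³/μ) = 2π√((1.948×10⁶)³ / 4.904×10¹²).
r³/μ = 1.507×10⁶ s², so T = 2π × 1.228×10³ = 7.714×10³ s.
Converting: 7.714×10³ s ÷ 3600 = 2.143 hours.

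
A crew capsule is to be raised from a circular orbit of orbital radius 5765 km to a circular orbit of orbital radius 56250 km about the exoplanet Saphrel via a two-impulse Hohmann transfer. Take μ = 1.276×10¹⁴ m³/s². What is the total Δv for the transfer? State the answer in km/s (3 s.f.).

r₁ = 5765 km = 5.765×10⁶ m.
r₂ = 56250 km = 5.625×10⁷ m.
Transfer ellipse a_t = (r₁ + r₂)/2 = 3.101×10⁷ m.
At r₁: circular v_c1 = √(μ/r₁) = 4705 m/s; transfer-periapsis v_p = √[μ(2/r₁ − 1/a_t)] = 6337 m/s.
Δv₁ = v_p − v_c1 = 1632 m/s.
At r₂: circular v_c2 = √(μ/r₂) = 1506 m/s; transfer-apoapsis v_a = √[μ(2/r₂ − 1/a_t)] = 649.4 m/s.
Δv₂ = v_c2 − v_a = 856.7 m/s.
Total Δv = Δv₁ + Δv₂ = 2489 m/s = 2.489 km/s.

Δv_total ≈ 2.49 km/s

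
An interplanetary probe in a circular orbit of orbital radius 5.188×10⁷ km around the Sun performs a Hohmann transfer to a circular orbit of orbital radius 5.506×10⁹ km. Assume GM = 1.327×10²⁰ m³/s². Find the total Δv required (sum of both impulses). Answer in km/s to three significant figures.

Δv_total ≈ 24.9 km/s

r₁ = 5.188×10⁷ km = 5.188×10¹⁰ m.
r₂ = 5.506×10⁹ km = 5.506×10¹² m.
Transfer ellipse a_t = (r₁ + r₂)/2 = 2.779×10¹² m.
At r₁: circular v_c1 = √(μ/r₁) = 50570 m/s; transfer-perihelion v_p = √[μ(2/r₁ − 1/a_t)] = 71190 m/s.
Δv₁ = v_p − v_c1 = 20610 m/s.
At r₂: circular v_c2 = √(μ/r₂) = 4909 m/s; transfer-aphelion v_a = √[μ(2/r₂ − 1/a_t)] = 670.8 m/s.
Δv₂ = v_c2 − v_a = 4238 m/s.
Total Δv = Δv₁ + Δv₂ = 24850 m/s = 24.85 km/s.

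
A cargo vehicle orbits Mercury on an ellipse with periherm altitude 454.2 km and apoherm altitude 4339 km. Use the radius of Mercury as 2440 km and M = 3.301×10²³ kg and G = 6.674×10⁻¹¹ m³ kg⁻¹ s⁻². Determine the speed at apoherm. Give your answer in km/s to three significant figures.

μ = GM = 6.674×10⁻¹¹ × 3.301×10²³ = 2.203×10¹³ m³/s².
r_p = 2440 + 454.2 = 2894.2 km = 2.8942×10⁶ m.
r_a = 2440 + 4339 = 6779.0 km = 6.7790×10⁶ m.
Semi-major axis a = (r_p + r_a)/2 = 4836.6 km = 4.837×10⁶ m.
Vis-viva: v² = μ(2/r − 1/a) = 2.203×10¹³ × (2.950×10⁻⁷ − 2.068×10⁻⁷) = 1.945×10⁶ m²/s².
v = 1395 m/s = 1.395 km/s.

v ≈ 1.39 km/s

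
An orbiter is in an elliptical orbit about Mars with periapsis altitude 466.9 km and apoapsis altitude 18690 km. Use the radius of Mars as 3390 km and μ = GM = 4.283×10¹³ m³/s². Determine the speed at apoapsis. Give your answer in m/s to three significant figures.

v ≈ 760 m/s

r_p = 3390 + 466.9 = 3856.9 km = 3.8569×10⁶ m.
r_a = 3390 + 18690 = 22080 km = 2.2080×10⁷ m.
Semi-major axis a = (r_p + r_a)/2 = 12968 km = 1.297×10⁷ m.
Vis-viva: v² = μ(2/r − 1/a) = 4.283×10¹³ × (9.058×10⁻⁸ − 7.711×10⁻⁸) = 5.769×10⁵ m²/s².
v = 759.5 m/s.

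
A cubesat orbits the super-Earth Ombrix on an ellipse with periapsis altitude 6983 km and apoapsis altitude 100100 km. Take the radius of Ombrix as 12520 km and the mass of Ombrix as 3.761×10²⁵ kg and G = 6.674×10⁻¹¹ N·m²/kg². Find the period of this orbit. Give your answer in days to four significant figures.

T ≈ 0.7794 days

μ = GM = 6.674×10⁻¹¹ × 3.761×10²⁵ = 2.510×10¹⁵ m³/s².
r_p = 12520 + 6983 = 19503 km = 1.9503×10⁷ m.
r_a = 12520 + 100100 = 112620 km = 1.1262×10⁸ m.
Semi-major axis a = (r_p + r_a)/2 = (19503 + 1.1262×10⁵)/2 = 66062 km = 6.606×10⁷ m.
By Kepler's third law T = 2π√(a³/μ) = 2π × 1.072×10⁴ = 6.734×10⁴ s.
= 0.7794 days.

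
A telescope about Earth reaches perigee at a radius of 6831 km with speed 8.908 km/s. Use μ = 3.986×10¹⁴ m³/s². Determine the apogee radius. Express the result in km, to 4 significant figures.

apogee radius ≈ 14510 km

r_p = 6.831×10⁶ m.
Specific energy ε = v²/2 − μ/r = -1.868×10⁷ J/kg, so a = −μ/(2ε) = 1.067×10⁷ m.
The apsides satisfy r_p + r_a = 2a, so the apogee radius is 2a − r_p = 1.451×10⁷ m = 14513 km.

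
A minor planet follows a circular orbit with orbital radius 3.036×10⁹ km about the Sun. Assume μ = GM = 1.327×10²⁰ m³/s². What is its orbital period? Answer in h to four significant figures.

r = 3.036×10⁹ km = 3.036×10¹² m.
Kepler's third law: T = 2π√(r³/μ) = 2π√((3.036×10¹²)³ / 1.327×10²⁰).
r³/μ = 2.109×10¹⁷ s², so T = 2π × 4.592×10⁸ = 2.885×10⁹ s.
Converting: 2.885×10⁹ s ÷ 3600 = 8.015×10⁵ h.

T ≈ 801500 h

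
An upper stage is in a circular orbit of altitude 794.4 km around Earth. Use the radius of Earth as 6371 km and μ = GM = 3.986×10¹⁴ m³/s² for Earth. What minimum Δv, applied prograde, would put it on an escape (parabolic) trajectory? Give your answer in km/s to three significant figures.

r = 6371 + 794.4 = 7165.4 km = 7.1654×10⁶ m.
Circular speed v_c = √(μ/r) = 7458 m/s.
Escape speed v_esc = √(2μ/r) = √2 × v_c = 10550 m/s.
Δv = v_esc − v_c = 3089 m/s = 3.089 km/s.

Δv ≈ 3.09 km/s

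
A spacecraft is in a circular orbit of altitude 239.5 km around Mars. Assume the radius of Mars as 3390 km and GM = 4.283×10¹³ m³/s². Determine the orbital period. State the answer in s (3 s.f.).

T ≈ 6640 s

r = 3390 + 239.5 = 3629.5 km = 3.6295×10⁶ m.
Kepler's third law: T = 2π√(r³/μ) = 2π√((3.630×10⁶)³ / 4.283×10¹³).
r³/μ = 1.116×10⁶ s², so T = 2π × 1.057×10³ = 6.639×10³ s.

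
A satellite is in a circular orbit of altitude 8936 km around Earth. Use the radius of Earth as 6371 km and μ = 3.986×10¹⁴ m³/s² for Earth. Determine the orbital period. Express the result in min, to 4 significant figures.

r = 6371 + 8936 = 15307 km = 1.5307×10⁷ m.
Kepler's third law: T = 2π√(r³/μ) = 2π√((1.531×10⁷)³ / 3.986×10¹⁴).
r³/μ = 8.998×10⁶ s², so T = 2π × 3.000×10³ = 1.885×10⁴ s.
Converting: 1.885×10⁴ s ÷ 60.00 = 314.1 min.

T ≈ 314.1 min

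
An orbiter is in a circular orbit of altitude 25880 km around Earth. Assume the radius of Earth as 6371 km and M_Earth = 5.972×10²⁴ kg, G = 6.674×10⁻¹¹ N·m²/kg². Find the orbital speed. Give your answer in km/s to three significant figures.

μ = GM = 6.674×10⁻¹¹ × 5.972×10²⁴ = 3.986×10¹⁴ m³/s².
r = 6371 + 25880 = 32251 km = 3.2251×10⁷ m.
For a circular orbit v = √(μ/r) = √(3.986×10¹⁴ / 3.225×10⁷) = √(1.236×10⁷) = 3515 m/s.
That is 3.515 km/s.

v ≈ 3.52 km/s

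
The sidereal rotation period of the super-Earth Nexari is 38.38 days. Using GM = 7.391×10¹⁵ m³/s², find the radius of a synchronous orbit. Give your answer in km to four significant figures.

r_sync ≈ 1.272×10⁶ km

T = 38.38 days = 3.316×10⁶ s.
A synchronous orbit has period T, so by Kepler's third law a = (μT²/4π²)^(1/3).
μT²/4π² = 7.391×10¹⁵ × (3.316×10⁶)² / 39.48 = 2.059×10²⁷ m³.
a = 1.272×10⁹ m = 1.2721×10⁶ km.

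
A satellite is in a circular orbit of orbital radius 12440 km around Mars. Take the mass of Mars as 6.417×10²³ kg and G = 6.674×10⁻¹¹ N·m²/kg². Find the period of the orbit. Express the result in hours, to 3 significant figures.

T ≈ 11.7 hours

μ = GM = 6.674×10⁻¹¹ × 6.417×10²³ = 4.283×10¹³ m³/s².
r = 12440 km = 1.244×10⁷ m.
Kepler's third law: T = 2π√(r³/μ) = 2π√((1.244×10⁷)³ / 4.283×10¹³).
r³/μ = 4.495×10⁷ s², so T = 2π × 6.705×10³ = 4.213×10⁴ s.
Converting: 4.213×10⁴ s ÷ 3600 = 11.70 hours.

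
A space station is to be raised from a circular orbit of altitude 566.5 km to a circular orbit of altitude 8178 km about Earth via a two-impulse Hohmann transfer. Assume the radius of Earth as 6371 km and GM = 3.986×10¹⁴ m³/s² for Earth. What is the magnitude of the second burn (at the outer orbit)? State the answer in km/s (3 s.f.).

Δv ≈ 1.03 km/s

r₁ = 6371 + 566.5 = 6937.5 km = 6.9375×10⁶ m.
r₂ = 6371 + 8178 = 14549 km = 1.4549×10⁷ m.
Transfer ellipse a_t = (r₁ + r₂)/2 = 1.074×10⁷ m.
At r₁: circular v_c1 = √(μ/r₁) = 7580 m/s; transfer-perigee v_p = √[μ(2/r₁ − 1/a_t)] = 8821 m/s.
At r₂: circular v_c2 = √(μ/r₂) = 5234 m/s; transfer-apogee v_a = √[μ(2/r₂ − 1/a_t)] = 4206 m/s.
Δv₂ = v_c2 − v_a = 1028 m/s.
= 1.028 km/s.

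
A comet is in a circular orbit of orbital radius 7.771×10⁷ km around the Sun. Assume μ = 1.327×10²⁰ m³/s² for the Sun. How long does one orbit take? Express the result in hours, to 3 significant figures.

T ≈ 3280 hours

r = 7.771×10⁷ km = 7.771×10¹⁰ m.
Kepler's third law: T = 2π√(r³/μ) = 2π√((7.771×10¹⁰)³ / 1.327×10²⁰).
r³/μ = 3.536×10¹² s², so T = 2π × 1.881×10⁶ = 1.182×10⁷ s.
Converting: 1.182×10⁷ s ÷ 3600 = 3282 hours.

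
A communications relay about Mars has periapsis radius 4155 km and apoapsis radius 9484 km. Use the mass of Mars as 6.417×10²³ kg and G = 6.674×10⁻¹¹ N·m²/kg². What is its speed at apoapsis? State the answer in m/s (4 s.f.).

μ = GM = 6.674×10⁻¹¹ × 6.417×10²³ = 4.283×10¹³ m³/s².
Semi-major axis a = (r_p + r_a)/2 = 6819.5 km = 6.820×10⁶ m.
Vis-viva: v² = μ(2/r − 1/a) = 4.283×10¹³ × (2.109×10⁻⁷ − 1.466×10⁻⁷) = 2.751×10⁶ m²/s².
v = 1659 m/s.

v ≈ 1659 m/s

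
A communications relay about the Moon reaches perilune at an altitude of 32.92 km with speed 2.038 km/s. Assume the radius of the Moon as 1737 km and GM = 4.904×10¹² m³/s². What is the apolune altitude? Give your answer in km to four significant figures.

r_p = 1737 + 32.92 = 1769.9 km = 1.770×10⁶ m.
Specific energy ε = v²/2 − μ/r = -6.940×10⁵ J/kg, so a = −μ/(2ε) = 3.533×10⁶ m.
The apsides satisfy r_p + r_a = 2a, so the apolune radius is 2a − r_p = 5.296×10⁶ m = 5296.1 km.
Apolune altitude = 5296.1 − 1737 = 3559.1 km.

apolune altitude ≈ 3559 km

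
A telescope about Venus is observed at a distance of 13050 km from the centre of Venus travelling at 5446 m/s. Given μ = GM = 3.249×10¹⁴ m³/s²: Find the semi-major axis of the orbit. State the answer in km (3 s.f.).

r = 1.305×10⁷ m.
Vis-viva rearranged: 1/a = 2/r − v²/μ = 1.533×10⁻⁷ − 9.129×10⁻⁸ = 6.197×10⁻⁸ m⁻¹.
a = 1.614×10⁷ m = 16137 km.

a ≈ 16100 km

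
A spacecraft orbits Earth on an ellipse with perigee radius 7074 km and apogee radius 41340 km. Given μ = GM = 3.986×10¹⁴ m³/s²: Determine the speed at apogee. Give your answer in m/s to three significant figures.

v ≈ 1680 m/s

Semi-major axis a = (r_p + r_a)/2 = 24207 km = 2.421×10⁷ m.
Vis-viva: v² = μ(2/r − 1/a) = 3.986×10¹⁴ × (4.838×10⁻⁸ − 4.131×10⁻⁸) = 2.818×10⁶ m²/s².
v = 1679 m/s.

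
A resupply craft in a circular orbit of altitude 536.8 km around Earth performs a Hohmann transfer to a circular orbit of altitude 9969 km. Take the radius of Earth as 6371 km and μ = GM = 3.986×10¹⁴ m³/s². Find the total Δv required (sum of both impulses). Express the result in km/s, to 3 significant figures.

Δv_total ≈ 2.54 km/s

r₁ = 6371 + 536.8 = 6907.8 km = 6.9078×10⁶ m.
r₂ = 6371 + 9969 = 16340 km = 1.6340×10⁷ m.
Transfer ellipse a_t = (r₁ + r₂)/2 = 1.162×10⁷ m.
At r₁: circular v_c1 = √(μ/r₁) = 7596 m/s; transfer-perigee v_p = √[μ(2/r₁ − 1/a_t)] = 9006 m/s.
Δv₁ = v_p − v_c1 = 1410 m/s.
At r₂: circular v_c2 = √(μ/r₂) = 4939 m/s; transfer-apogee v_a = √[μ(2/r₂ − 1/a_t)] = 3807 m/s.
Δv₂ = v_c2 − v_a = 1132 m/s.
Total Δv = Δv₁ + Δv₂ = 2542 m/s = 2.542 km/s.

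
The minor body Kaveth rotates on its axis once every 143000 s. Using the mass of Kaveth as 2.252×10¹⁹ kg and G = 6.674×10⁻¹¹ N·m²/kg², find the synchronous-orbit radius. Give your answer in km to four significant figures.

r_sync ≈ 919.9 km

μ = GM = 6.674×10⁻¹¹ × 2.252×10¹⁹ = 1.503×10⁹ m³/s².
A synchronous orbit has period T, so by Kepler's third law a = (μT²/4π²)^(1/3).
μT²/4π² = 1.503×10⁹ × (1.430×10⁵)² / 39.48 = 7.785×10¹⁷ m³.
a = 9.199×10⁵ m = 919.93 km.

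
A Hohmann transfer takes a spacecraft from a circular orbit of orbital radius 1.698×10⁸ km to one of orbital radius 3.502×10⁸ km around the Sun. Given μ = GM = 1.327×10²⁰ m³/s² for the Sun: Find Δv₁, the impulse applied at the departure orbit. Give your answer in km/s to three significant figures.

r₁ = 1.698×10⁸ km = 1.698×10¹¹ m.
r₂ = 3.502×10⁸ km = 3.502×10¹¹ m.
Transfer ellipse a_t = (r₁ + r₂)/2 = 2.600×10¹¹ m.
At r₁: circular v_c1 = √(μ/r₁) = 27960 m/s; transfer-perihelion v_p = √[μ(2/r₁ − 1/a_t)] = 32440 m/s.
Δv₁ = v_p − v_c1 = 4489 m/s.
= 4.489 km/s.

Δv ≈ 4.49 km/s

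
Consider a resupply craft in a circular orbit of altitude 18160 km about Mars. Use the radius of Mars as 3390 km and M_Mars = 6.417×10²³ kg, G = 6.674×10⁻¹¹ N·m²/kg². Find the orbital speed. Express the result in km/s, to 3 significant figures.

v ≈ 1.41 km/s

μ = GM = 6.674×10⁻¹¹ × 6.417×10²³ = 4.283×10¹³ m³/s².
r = 3390 + 18160 = 21550 km = 2.1550×10⁷ m.
For a circular orbit v = √(μ/r) = √(4.283×10¹³ / 2.155×10⁷) = √(1.987×10⁶) = 1410 m/s.
That is 1.410 km/s.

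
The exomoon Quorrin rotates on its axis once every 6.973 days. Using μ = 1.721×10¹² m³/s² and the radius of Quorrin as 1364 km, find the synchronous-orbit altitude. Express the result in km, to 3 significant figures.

T = 6.973 days = 6.025×10⁵ s.
A synchronous orbit has period T, so by Kepler's third law a = (μT²/4π²)^(1/3).
μT²/4π² = 1.721×10¹² × (6.025×10⁵)² / 39.48 = 1.582×10²² m³.
a = 2.511×10⁷ m = 25105 km.
Altitude h = a − R = 25105 − 1364 = 23741 km.

h_sync ≈ 23700 km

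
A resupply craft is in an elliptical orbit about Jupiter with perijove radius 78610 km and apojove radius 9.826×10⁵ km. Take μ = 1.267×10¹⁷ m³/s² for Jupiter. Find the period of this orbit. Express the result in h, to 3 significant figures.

T ≈ 59.9 h

Semi-major axis a = (r_p + r_a)/2 = (78610 + 9.8260×10⁵)/2 = 5.3060×10⁵ km = 5.306×10⁸ m.
By Kepler's third law T = 2π√(a³/μ) = 2π × 3.434×10⁴ = 2.157×10⁵ s.
= 59.93 h.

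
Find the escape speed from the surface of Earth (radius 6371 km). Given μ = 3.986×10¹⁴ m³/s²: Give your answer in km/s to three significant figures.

r = R = 6.371×10⁶ m.
Escape speed v_esc = √(2μ/r) = √(2 × 3.986×10¹⁴ / 6.371×10⁶) = √(1.251×10⁸) = 11190 m/s.
= 11.19 km/s.

v_esc ≈ 11.2 km/s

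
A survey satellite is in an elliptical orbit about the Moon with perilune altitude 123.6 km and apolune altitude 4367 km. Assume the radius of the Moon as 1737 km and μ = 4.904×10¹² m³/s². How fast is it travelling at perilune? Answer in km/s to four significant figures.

v ≈ 2.010 km/s

r_p = 1737 + 123.6 = 1860.6 km = 1.8606×10⁶ m.
r_a = 1737 + 4367 = 6104.0 km = 6.1040×10⁶ m.
Semi-major axis a = (r_p + r_a)/2 = 3982.3 km = 3.982×10⁶ m.
Vis-viva: v² = μ(2/r − 1/a) = 4.904×10¹² × (1.075×10⁻⁶ − 2.511×10⁻⁷) = 4.040×10⁶ m²/s².
v = 2010 m/s = 2.010 km/s.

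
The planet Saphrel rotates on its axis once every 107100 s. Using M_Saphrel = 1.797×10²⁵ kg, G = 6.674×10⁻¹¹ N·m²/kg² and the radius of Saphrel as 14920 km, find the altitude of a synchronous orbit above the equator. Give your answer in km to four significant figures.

μ = GM = 6.674×10⁻¹¹ × 1.797×10²⁵ = 1.199×10¹⁵ m³/s².
A synchronous orbit has period T, so by Kepler's third law a = (μT²/4π²)^(1/3).
μT²/4π² = 1.199×10¹⁵ × (1.071×10⁵)² / 39.48 = 3.485×10²³ m³.
a = 7.037×10⁷ m = 70370 km.
Altitude h = a − R = 70370 − 14920 = 55450 km.

h_sync ≈ 55450 km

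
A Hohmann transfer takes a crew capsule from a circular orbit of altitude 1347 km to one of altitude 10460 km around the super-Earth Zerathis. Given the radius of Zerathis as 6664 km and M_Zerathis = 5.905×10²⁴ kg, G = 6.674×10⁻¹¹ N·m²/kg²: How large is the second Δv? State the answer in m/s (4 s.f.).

μ = GM = 6.674×10⁻¹¹ × 5.905×10²⁴ = 3.941×10¹⁴ m³/s².
r₁ = 6664 + 1347 = 8011.0 km = 8.0110×10⁶ m.
r₂ = 6664 + 10460 = 17124 km = 1.7124×10⁷ m.
Transfer ellipse a_t = (r₁ + r₂)/2 = 1.257×10⁷ m.
At r₁: circular v_c1 = √(μ/r₁) = 7014 m/s; transfer-periapsis v_p = √[μ(2/r₁ − 1/a_t)] = 8187 m/s.
At r₂: circular v_c2 = √(μ/r₂) = 4797 m/s; transfer-apoapsis v_a = √[μ(2/r₂ − 1/a_t)] = 3830 m/s.
Δv₂ = v_c2 − v_a = 967.2 m/s.

Δv ≈ 967.2 m/s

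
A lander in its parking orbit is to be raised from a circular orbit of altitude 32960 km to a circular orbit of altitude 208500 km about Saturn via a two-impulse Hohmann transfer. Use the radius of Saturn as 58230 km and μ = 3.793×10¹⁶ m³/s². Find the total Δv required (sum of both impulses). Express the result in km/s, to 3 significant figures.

r₁ = 58230 + 32960 = 91190 km = 9.1190×10⁷ m.
r₂ = 58230 + 208500 = 266730 km = 2.6673×10⁸ m.
Transfer ellipse a_t = (r₁ + r₂)/2 = 1.790×10⁸ m.
At r₁: circular v_c1 = √(μ/r₁) = 20390 m/s; transfer-perikrone v_p = √[μ(2/r₁ − 1/a_t)] = 24900 m/s.
Δv₁ = v_p − v_c1 = 4504 m/s.
At r₂: circular v_c2 = √(μ/r₂) = 11920 m/s; transfer-apokrone v_a = √[μ(2/r₂ − 1/a_t)] = 8512 m/s.
Δv₂ = v_c2 − v_a = 3413 m/s.
Total Δv = Δv₁ + Δv₂ = 7916 m/s = 7.916 km/s.

Δv_total ≈ 7.92 km/s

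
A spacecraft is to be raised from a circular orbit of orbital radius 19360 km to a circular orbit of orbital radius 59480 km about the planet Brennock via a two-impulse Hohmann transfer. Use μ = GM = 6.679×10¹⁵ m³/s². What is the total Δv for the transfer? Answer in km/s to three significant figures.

r₁ = 19360 km = 1.936×10⁷ m.
r₂ = 59480 km = 5.948×10⁷ m.
Transfer ellipse a_t = (r₁ + r₂)/2 = 3.942×10⁷ m.
At r₁: circular v_c1 = √(μ/r₁) = 18570 m/s; transfer-periapsis v_p = √[μ(2/r₁ − 1/a_t)] = 22820 m/s.
Δv₁ = v_p − v_c1 = 4242 m/s.
At r₂: circular v_c2 = √(μ/r₂) = 10600 m/s; transfer-apoapsis v_a = √[μ(2/r₂ − 1/a_t)] = 7426 m/s.
Δv₂ = v_c2 − v_a = 3171 m/s.
Total Δv = Δv₁ + Δv₂ = 7412 m/s = 7.412 km/s.

Δv_total ≈ 7.41 km/s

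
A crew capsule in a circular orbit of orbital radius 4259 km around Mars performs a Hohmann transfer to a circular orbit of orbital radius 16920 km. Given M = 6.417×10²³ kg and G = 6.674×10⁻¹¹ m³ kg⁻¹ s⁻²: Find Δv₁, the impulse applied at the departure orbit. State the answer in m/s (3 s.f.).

Δv ≈ 837 m/s

μ = GM = 6.674×10⁻¹¹ × 6.417×10²³ = 4.283×10¹³ m³/s².
r₁ = 4259 km = 4.259×10⁶ m.
r₂ = 16920 km = 1.692×10⁷ m.
Transfer ellipse a_t = (r₁ + r₂)/2 = 1.059×10⁷ m.
At r₁: circular v_c1 = √(μ/r₁) = 3171 m/s; transfer-periapsis v_p = √[μ(2/r₁ − 1/a_t)] = 4008 m/s.
Δv₁ = v_p − v_c1 = 837.3 m/s.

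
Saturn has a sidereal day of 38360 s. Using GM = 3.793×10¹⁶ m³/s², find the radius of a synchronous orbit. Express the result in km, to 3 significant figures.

A synchronous orbit has period T, so by Kepler's third law a = (μT²/4π²)^(1/3).
μT²/4π² = 3.793×10¹⁶ × (3.836×10⁴)² / 39.48 = 1.414×10²⁴ m³.
a = 1.122×10⁸ m = 1.1223×10⁵ km.

r_sync ≈ 1.12×10⁵ km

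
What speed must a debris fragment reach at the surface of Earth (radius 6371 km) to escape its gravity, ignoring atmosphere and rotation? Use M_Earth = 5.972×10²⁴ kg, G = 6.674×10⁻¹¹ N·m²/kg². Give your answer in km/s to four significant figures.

μ = GM = 6.674×10⁻¹¹ × 5.972×10²⁴ = 3.986×10¹⁴ m³/s².
r = R = 6.371×10⁶ m.
Escape speed v_esc = √(2μ/r) = √(2 × 3.986×10¹⁴ / 6.371×10⁶) = √(1.251×10⁸) = 11190 m/s.
= 11.19 km/s.

v_esc ≈ 11.19 km/s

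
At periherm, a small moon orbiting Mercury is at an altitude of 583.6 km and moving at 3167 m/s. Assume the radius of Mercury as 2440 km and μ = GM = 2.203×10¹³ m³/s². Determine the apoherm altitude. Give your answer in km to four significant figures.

r_p = 2440 + 583.6 = 3023.6 km = 3.024×10⁶ m.
Specific energy ε = v²/2 − μ/r = -2.271×10⁶ J/kg, so a = −μ/(2ε) = 4.850×10⁶ m.
The apsides satisfy r_p + r_a = 2a, so the apoherm radius is 2a − r_p = 6.677×10⁶ m = 6676.7 km.
Apoherm altitude = 6676.7 − 2440 = 4236.7 km.

apoherm altitude ≈ 4237 km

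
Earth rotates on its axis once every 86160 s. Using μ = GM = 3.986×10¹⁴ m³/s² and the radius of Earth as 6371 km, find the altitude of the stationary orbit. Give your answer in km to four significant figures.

h_sync ≈ 35790 km

A synchronous orbit has period T, so by Kepler's third law a = (μT²/4π²)^(1/3).
μT²/4π² = 3.986×10¹⁴ × (8.616×10⁴)² / 39.48 = 7.495×10²² m³.
a = 4.216×10⁷ m = 42163 km.
Altitude h = a − R = 42163 − 6371 = 35792 km.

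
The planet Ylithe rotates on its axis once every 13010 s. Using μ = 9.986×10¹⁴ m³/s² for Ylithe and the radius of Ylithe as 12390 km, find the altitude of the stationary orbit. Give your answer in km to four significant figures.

A synchronous orbit has period T, so by Kepler's third law a = (μT²/4π²)^(1/3).
μT²/4π² = 9.986×10¹⁴ × (1.301×10⁴)² / 39.48 = 4.281×10²¹ m³.
a = 1.624×10⁷ m = 16238 km.
Altitude h = a − R = 16238 − 12390 = 3847.9 km.

h_sync ≈ 3848 km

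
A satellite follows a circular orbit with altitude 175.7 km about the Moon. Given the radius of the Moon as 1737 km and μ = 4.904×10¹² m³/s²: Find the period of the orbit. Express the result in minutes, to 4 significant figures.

r = 1737 + 175.7 = 1912.7 km = 1.9127×10⁶ m.
Kepler's third law: T = 2π√(r³/μ) = 2π√((1.913×10⁶)³ / 4.904×10¹²).
r³/μ = 1.427×10⁶ s², so T = 2π × 1.195×10³ = 7.505×10³ s.
Converting: 7.505×10³ s ÷ 60.00 = 125.1 minutes.

T ≈ 125.1 minutes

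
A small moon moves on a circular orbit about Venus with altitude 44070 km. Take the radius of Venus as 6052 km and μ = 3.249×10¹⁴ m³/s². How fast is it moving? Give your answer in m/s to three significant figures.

v ≈ 2550 m/s

r = 6052 + 44070 = 50122 km = 5.0122×10⁷ m.
For a circular orbit v = √(μ/r) = √(3.249×10¹⁴ / 5.012×10⁷) = √(6.482×10⁶) = 2546 m/s.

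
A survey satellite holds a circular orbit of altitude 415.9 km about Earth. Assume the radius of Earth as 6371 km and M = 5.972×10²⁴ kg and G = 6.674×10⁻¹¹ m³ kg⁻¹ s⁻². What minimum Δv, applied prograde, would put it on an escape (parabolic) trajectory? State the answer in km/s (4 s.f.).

Δv ≈ 3.174 km/s

μ = GM = 6.674×10⁻¹¹ × 5.972×10²⁴ = 3.986×10¹⁴ m³/s².
r = 6371 + 415.9 = 6786.9 km = 6.7869×10⁶ m.
Circular speed v_c = √(μ/r) = 7663 m/s.
Escape speed v_esc = √(2μ/r) = √2 × v_c = 10840 m/s.
Δv = v_esc − v_c = 3174 m/s = 3.174 km/s.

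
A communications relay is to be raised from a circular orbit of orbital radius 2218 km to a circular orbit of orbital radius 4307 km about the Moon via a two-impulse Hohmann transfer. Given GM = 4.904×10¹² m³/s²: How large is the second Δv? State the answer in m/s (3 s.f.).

Δv ≈ 187 m/s

r₁ = 2218 km = 2.218×10⁶ m.
r₂ = 4307 km = 4.307×10⁶ m.
Transfer ellipse a_t = (r₁ + r₂)/2 = 3.262×10⁶ m.
At r₁: circular v_c1 = √(μ/r₁) = 1487 m/s; transfer-perilune v_p = √[μ(2/r₁ − 1/a_t)] = 1708 m/s.
At r₂: circular v_c2 = √(μ/r₂) = 1067 m/s; transfer-apolune v_a = √[μ(2/r₂ − 1/a_t)] = 879.8 m/s.
Δv₂ = v_c2 − v_a = 187.2 m/s.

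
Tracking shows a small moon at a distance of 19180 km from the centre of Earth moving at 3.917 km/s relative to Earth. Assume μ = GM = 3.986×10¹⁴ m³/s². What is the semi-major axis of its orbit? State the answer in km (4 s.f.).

r = 1.918×10⁷ m.
Vis-viva rearranged: 1/a = 2/r − v²/μ = 1.043×10⁻⁷ − 3.849×10⁻⁸ = 6.578×10⁻⁸ m⁻¹.
a = 1.520×10⁷ m = 15201 km.

a ≈ 15200 km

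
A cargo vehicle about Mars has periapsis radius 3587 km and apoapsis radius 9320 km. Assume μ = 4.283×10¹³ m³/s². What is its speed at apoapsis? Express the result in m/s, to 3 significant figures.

Semi-major axis a = (r_p + r_a)/2 = 6453.5 km = 6.454×10⁶ m.
Vis-viva: v² = μ(2/r − 1/a) = 4.283×10¹³ × (2.146×10⁻⁷ − 1.550×10⁻⁷) = 2.554×10⁶ m²/s².
v = 1598 m/s.

v ≈ 1600 m/s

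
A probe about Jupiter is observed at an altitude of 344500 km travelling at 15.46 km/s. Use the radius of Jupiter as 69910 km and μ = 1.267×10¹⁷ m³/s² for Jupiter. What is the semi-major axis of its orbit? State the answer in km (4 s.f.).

r = 69910 + 344500 = 4.1441×10⁵ km = 4.144×10⁸ m.
Specific orbital energy ε = v²/2 − μ/r = (15460)²/2 − 1.267×10¹⁷/4.144×10⁸ = -1.862×10⁸ J/kg.
Since ε = −μ/(2a), a = −μ/(2ε) = 3.402×10⁸ m = 3.4017×10⁵ km.

a ≈ 3.402×10⁵ km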